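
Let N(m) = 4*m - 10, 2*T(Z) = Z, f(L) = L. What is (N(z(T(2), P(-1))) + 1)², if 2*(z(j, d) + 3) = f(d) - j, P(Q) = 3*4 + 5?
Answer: 121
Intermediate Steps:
P(Q) = 17 (P(Q) = 12 + 5 = 17)
T(Z) = Z/2
z(j, d) = -3 + d/2 - j/2 (z(j, d) = -3 + (d - j)/2 = -3 + (d/2 - j/2) = -3 + d/2 - j/2)
N(m) = -10 + 4*m
(N(z(T(2), P(-1))) + 1)² = ((-10 + 4*(-3 + (½)*17 - 2/4)) + 1)² = ((-10 + 4*(-3 + 17/2 - ½*1)) + 1)² = ((-10 + 4*(-3 + 17/2 - ½)) + 1)² = ((-10 + 4*5) + 1)² = ((-10 + 20) + 1)² = (10 + 1)² = 11² = 121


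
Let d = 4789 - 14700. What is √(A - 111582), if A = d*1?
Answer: I*√121493 ≈ 348.56*I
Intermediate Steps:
d = -9911
A = -9911 (A = -9911*1 = -9911)
√(A - 111582) = √(-9911 - 111582) = √(-121493) = I*√121493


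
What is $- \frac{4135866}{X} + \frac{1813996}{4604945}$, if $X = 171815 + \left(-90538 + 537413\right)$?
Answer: $- \frac{597437809071}{94967780735} \approx -6.291$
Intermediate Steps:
$X = 618690$ ($X = 171815 + 446875 = 618690$)
$- \frac{4135866}{X} + \frac{1813996}{4604945} = - \frac{4135866}{618690} + \frac{1813996}{4604945} = \left(-4135866\right) \frac{1}{618690} + 1813996 \cdot \frac{1}{4604945} = - \frac{689311}{103115} + \frac{1813996}{4604945} = - \frac{597437809071}{94967780735}$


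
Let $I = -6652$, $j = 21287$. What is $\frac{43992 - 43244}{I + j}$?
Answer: $\frac{748}{14635} \approx 0.05111$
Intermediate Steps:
$\frac{43992 - 43244}{I + j} = \frac{43992 - 43244}{-6652 + 21287} = \frac{748}{14635}$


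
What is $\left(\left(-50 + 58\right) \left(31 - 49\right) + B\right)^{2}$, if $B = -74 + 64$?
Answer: $23716$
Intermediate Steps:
$B = -10$
$\left(\left(-50 + 58\right) \left(31 - 49\right) + B\right)^{2} = \left(\left(-50 + 58\right) \left(31 - 49\right) - 10\right)^{2} = \left(8 \left(-18\right) - 10\right)^{2} = \left(-144 - 10\right)^{2} = \left(-154\right)^{2} = 23716$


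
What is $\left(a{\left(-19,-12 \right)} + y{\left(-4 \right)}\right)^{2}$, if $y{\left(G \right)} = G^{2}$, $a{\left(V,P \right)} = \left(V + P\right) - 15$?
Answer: $900$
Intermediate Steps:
$a{\left(V,P \right)} = -15 + P + V$ ($a{\left(V,P \right)} = \left(P + V\right) - 15 = -15 + P + V$)
$\left(a{\left(-19,-12 \right)} + y{\left(-4 \right)}\right)^{2} = \left(\left(-15 - 12 - 19\right) + \left(-4\right)^{2}\right)^{2} = \left(-46 + 16\right)^{2} = \left(-30\right)^{2} = 900$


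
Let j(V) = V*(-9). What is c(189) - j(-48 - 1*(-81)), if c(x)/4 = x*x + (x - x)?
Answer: 143181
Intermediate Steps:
c(x) = 4*x² (c(x) = 4*(x*x + (x - x)) = 4*(x² + 0) = 4*x²)
j(V) = -9*V
c(189) - j(-48 - 1*(-81)) = 4*189² - (-9)*(-48 - 1*(-81)) = 4*35721 - (-9)*(-48 + 81) = 142884 - (-9)*33 = 142884 - 1*(-297) = 142884 + 297 = 143181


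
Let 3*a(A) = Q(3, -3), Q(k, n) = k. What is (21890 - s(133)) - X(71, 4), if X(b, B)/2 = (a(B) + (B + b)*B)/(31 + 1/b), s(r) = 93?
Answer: 23977126/1101 ≈ 21778.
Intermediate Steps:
a(A) = 1 (a(A) = (1/3)*3 = 1)
X(b, B) = 2*(1 + B*(B + b))/(31 + 1/b) (X(b, B) = 2*((1 + (B + b)*B)/(31 + 1/b)) = 2*((1 + B*(B + b))/(31 + 1/b)) = 2*(1 + B*(B + b))/(31 + 1/b))
(21890 - s(133)) - X(71, 4) = (21890 - 1*93) - 2*71*(1 + 4**2 + 4*71)/(1 + 31*71) = (21890 - 93) - 2*71*(1 + 16 + 284)/(1 + 2201) = 21797 - 2*71*301/2202 = 21797 - 1*21371/1101 = 21797 - 21371/1101 = 23977126/1101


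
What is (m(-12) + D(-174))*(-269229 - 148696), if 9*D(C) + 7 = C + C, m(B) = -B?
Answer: 103227475/9 ≈ 1.1470e+7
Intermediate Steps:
D(C) = -7/9 + 2*C/9 (D(C) = -7/9 + (C + C)/9 = -7/9 + (2*C)/9 = -7/9 + 2*C/9)
(m(-12) + D(-174))*(-269229 - 148696) = (-1*(-12) + (-7/9 + (2/9)*(-174)))*(-269229 - 148696) = (12 + (-7/9 - 116/3))*(-417925) = (12 - 355/9)*(-417925) = -247/9*(-417925) = 103227475/9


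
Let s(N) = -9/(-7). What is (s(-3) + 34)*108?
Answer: 26676/7 ≈ 3810.9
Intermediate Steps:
s(N) = 9/7 (s(N) = -9*(-1/7) = 9/7)
(s(-3) + 34)*108 = (9/7 + 34)*108 = (247/7)*108 = 26676/7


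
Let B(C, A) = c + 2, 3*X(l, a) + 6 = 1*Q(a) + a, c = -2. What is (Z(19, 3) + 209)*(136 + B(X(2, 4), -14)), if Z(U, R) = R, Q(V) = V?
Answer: 28832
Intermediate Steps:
X(l, a) = -2 + 2*a/3 (X(l, a) = -2 + (1*a + a)/3 = -2 + (a + a)/3 = -2 + (2*a)/3 = -2 + 2*a/3)
B(C, A) = 0 (B(C, A) = -2 + 2 = 0)
(Z(19, 3) + 209)*(136 + B(X(2, 4), -14)) = (3 + 209)*(136 + 0) = 212*136 = 28832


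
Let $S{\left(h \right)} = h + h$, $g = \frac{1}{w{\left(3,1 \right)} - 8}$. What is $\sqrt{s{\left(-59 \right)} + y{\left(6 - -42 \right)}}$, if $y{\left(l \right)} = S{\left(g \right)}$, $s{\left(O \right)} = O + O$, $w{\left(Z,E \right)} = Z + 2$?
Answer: $\frac{2 i \sqrt{267}}{3} \approx 10.893 i$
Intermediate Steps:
$w{\left(Z,E \right)} = 2 + Z$
$g = - \frac{1}{3}$ ($g = \frac{1}{\left(2 + 3\right) - 8} = \frac{1}{5 - 8} = \frac{1}{-3} = - \frac{1}{3} \approx -0.33333$)
$s{\left(O \right)} = 2 O$
$S{\left(h \right)} = 2 h$
$y{\left(l \right)} = - \frac{2}{3}$ ($y{\left(l \right)} = 2 \left(- \frac{1}{3}\right) = - \frac{2}{3}$)
$\sqrt{s{\left(-59 \right)} + y{\left(6 - -42 \right)}} = \sqrt{2 \left(-59\right) - \frac{2}{3}} = \sqrt{-118 - \frac{2}{3}} = \sqrt{- \frac{356}{3}} = \frac{2 i \sqrt{267}}{3}$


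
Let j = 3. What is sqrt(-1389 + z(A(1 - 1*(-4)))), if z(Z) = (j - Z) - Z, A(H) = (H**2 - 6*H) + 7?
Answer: I*sqrt(1390) ≈ 37.283*I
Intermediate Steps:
A(H) = 7 + H**2 - 6*H
z(Z) = 3 - 2*Z (z(Z) = (3 - Z) - Z = 3 - 2*Z)
sqrt(-1389 + z(A(1 - 1*(-4)))) = sqrt(-1389 + (3 - 2*(7 + (1 - 1*(-4))**2 - 6*(1 - 1*(-4))))) = sqrt(-1389 + (3 - 2*(7 + (1 + 4)**2 - 6*(1 + 4)))) = sqrt(-1389 + (3 - 2*(7 + 5**2 - 6*5))) = sqrt(-1389 + (3 - 2*(7 + 25 - 30))) = sqrt(-1389 + (3 - 2*2)) = sqrt(-1389 + (3 - 4)) = sqrt(-1389 - 1) = sqrt(-1390) = I*sqrt(1390)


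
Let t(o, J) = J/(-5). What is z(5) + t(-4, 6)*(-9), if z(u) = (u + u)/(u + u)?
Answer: 59/5 ≈ 11.800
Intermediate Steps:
z(u) = 1 (z(u) = (2*u)/((2*u)) = (2*u)*(1/(2*u)) = 1)
t(o, J) = -J/5 (t(o, J) = J*(-⅕) = -J/5)
z(5) + t(-4, 6)*(-9) = 1 - ⅕*6*(-9) = 1 - 6/5*(-9) = 1 + 54/5 = 59/5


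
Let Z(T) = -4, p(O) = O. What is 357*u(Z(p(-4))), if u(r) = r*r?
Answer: 5712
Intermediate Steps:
u(r) = r²
357*u(Z(p(-4))) = 357*(-4)² = 357*16 = 5712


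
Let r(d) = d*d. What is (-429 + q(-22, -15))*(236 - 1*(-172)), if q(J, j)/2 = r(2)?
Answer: -171768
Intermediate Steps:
r(d) = d²
q(J, j) = 8 (q(J, j) = 2*2² = 2*4 = 8)
(-429 + q(-22, -15))*(236 - 1*(-172)) = (-429 + 8)*(236 - 1*(-172)) = -421*(236 + 172) = -421*408 = -171768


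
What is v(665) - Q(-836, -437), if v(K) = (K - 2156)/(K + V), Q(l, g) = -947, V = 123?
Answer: 744745/788 ≈ 945.11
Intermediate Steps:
v(K) = (-2156 + K)/(123 + K) (v(K) = (K - 2156)/(K + 123) = (-2156 + K)/(123 + K))
v(665) - Q(-836, -437) = (-2156 + 665)/(123 + 665) - 1*(-947) = -1491/788 + 947 = 744745/788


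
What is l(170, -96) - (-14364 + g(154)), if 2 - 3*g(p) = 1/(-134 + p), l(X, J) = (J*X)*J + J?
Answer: 31619747/20 ≈ 1.5810e+6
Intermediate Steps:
l(X, J) = J + X*J² (l(X, J) = X*J² + J = J + X*J²)
g(p) = ⅔ - 1/(3*(-134 + p))
l(170, -96) - (-14364 + g(154)) = -96*(1 - 96*170) - (-14364 + (-269 + 2*154)/(3*(-134 + 154))) = -96*(1 - 16320) - (-14364 + (⅓)*(-269 + 308)/20) = -96*(-16319) - (-14364 + (⅓)*(1/20)*39) = 1566624 - (-14364 + 13/20) = 1566624 - 1*(-287267/20) = 1566624 + 287267/20 = 31619747/20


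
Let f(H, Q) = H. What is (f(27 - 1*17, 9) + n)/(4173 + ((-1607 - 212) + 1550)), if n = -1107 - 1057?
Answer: -1077/1952 ≈ -0.55174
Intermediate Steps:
n = -2164
(f(27 - 1*17, 9) + n)/(4173 + ((-1607 - 212) + 1550)) = ((27 - 1*17) - 2164)/(4173 + ((-1607 - 212) + 1550)) = ((27 - 17) - 2164)/(4173 + (-1819 + 1550)) = (10 - 2164)/(4173 - 269) = -2154/3904 = -2154*1/3904 = -1077/1952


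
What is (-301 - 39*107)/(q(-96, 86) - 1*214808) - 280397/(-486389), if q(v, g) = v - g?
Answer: 31229327708/52284385555 ≈ 0.59730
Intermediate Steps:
(-301 - 39*107)/(q(-96, 86) - 1*214808) - 280397/(-486389) = (-301 - 39*107)/((-96 - 1*86) - 1*214808) - 280397/(-486389) = (-301 - 4173)/((-96 - 86) - 214808) - 280397*(-1/486389) = -4474/(-182 - 214808) + 280397/486389 = -4474/(-214990) + 280397/486389 = -4474*(-1/214990) + 280397/486389 = 2237/107495 + 280397/486389 = 31229327708/52284385555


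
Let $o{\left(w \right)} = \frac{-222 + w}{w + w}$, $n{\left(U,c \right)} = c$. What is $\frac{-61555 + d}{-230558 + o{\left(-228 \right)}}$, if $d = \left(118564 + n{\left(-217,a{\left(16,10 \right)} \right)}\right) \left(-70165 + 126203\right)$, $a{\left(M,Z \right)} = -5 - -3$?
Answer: $- \frac{504937600876}{17522333} \approx -28817.0$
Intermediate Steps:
$a{\left(M,Z \right)} = -2$ ($a{\left(M,Z \right)} = -5 + 3 = -2$)
$o{\left(w \right)} = \frac{-222 + w}{2 w}$
$d = 6643977356$ ($d = \left(118564 - 2\right) \left(-70165 + 126203\right) = 118562 \cdot 56038 = 6643977356$)
$\frac{-61555 + d}{-230558 + o{\left(-228 \right)}} = \frac{-61555 + 6643977356}{-230558 + \frac{-222 - 228}{2 \left(-228\right)}} = \frac{6643915801}{-230558 + \frac{1}{2} \left(- \frac{1}{228}\right) \left(-450\right)} = \frac{6643915801}{-230558 + \frac{75}{76}} = \frac{6643915801}{- \frac{17522333}{76}} = 6643915801 \left(- \frac{76}{17522333}\right) = - \frac{504937600876}{17522333}$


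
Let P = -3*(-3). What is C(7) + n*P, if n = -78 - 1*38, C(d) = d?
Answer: -1037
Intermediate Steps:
P = 9
n = -116 (n = -78 - 38 = -116)
C(7) + n*P = 7 - 116*9 = 7 - 1044 = -1037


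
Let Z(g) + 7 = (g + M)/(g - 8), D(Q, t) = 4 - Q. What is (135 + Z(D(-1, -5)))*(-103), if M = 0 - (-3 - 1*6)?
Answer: -38110/3 ≈ -12703.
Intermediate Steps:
M = 9 (M = 0 - (-3 - 6) = 0 - 1*(-9) = 0 + 9 = 9)
Z(g) = -7 + (9 + g)/(-8 + g) (Z(g) = -7 + (g + 9)/(g - 8) = -7 + (9 + g)/(-8 + g))
(135 + Z(D(-1, -5)))*(-103) = (135 + (65 - 6*(4 - 1*(-1)))/(-8 + (4 - 1*(-1))))*(-103) = (135 + (65 - 6*(4 + 1))/(-8 + (4 + 1)))*(-103) = (135 + (65 - 6*5)/(-8 + 5))*(-103) = (135 + (65 - 30)/(-3))*(-103) = (135 - ⅓*35)*(-103) = (135 - 35/3)*(-103) = (370/3)*(-103) = -38110/3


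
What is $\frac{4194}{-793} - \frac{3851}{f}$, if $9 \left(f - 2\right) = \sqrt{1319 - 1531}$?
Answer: $\frac{9 \left(- 932 \sqrt{53} + 3062231 i\right)}{1586 \left(\sqrt{53} - 9 i\right)} \approx -1169.2 + 941.5 i$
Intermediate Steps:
$f = 2 + \frac{2 i \sqrt{53}}{9}$ ($f = 2 + \frac{\sqrt{1319 - 1531}}{9} = 2 + \frac{\sqrt{-212}}{9} = 2 + \frac{2 i \sqrt{53}}{9} \approx 2.0 + 1.6178 i$)
$\frac{4194}{-793} - \frac{3851}{f} = \frac{4194}{-793} - \frac{3851}{2 + \frac{2 i \sqrt{53}}{9}} = 4194 \left(- \frac{1}{793}\right) - \frac{3851}{2 + \frac{2 i \sqrt{53}}{9}} = - \frac{4194}{793} - \frac{3851}{2 + \frac{2 i \sqrt{53}}{9}}$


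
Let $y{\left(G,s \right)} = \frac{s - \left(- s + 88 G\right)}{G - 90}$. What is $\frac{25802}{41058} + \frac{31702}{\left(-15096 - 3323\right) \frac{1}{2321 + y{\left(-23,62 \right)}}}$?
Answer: $- \frac{169265192917103}{42727972563} \approx -3961.5$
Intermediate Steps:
$y{\left(G,s \right)} = \frac{- 88 G + 2 s}{-90 + G}$ ($y{\left(G,s \right)} = \frac{s - \left(- s + 88 G\right)}{-90 + G} = \frac{- 88 G + 2 s}{-90 + G}$)
$\frac{25802}{41058} + \frac{31702}{\left(-15096 - 3323\right) \frac{1}{2321 + y{\left(-23,62 \right)}}} = \frac{25802}{41058} + \frac{31702}{\left(-15096 - 3323\right) \frac{1}{2321 + \frac{2 \left(62 - -1012\right)}{-90 - 23}}} = 25802 \cdot \frac{1}{41058} + \frac{31702}{\left(-18419\right) \frac{1}{2321 + \frac{2 \left(62 + 1012\right)}{-113}}} = \frac{12901}{20529} + \frac{31702}{\left(-18419\right) \frac{1}{2321 + 2 \left(- \frac{1}{113}\right) 1074}} = \frac{12901}{20529} + \frac{31702}{\left(-18419\right) \frac{1}{2321 - \frac{2148}{113}}} = \frac{12901}{20529} + \frac{31702}{\left(-18419\right) \frac{1}{\frac{260125}{113}}} = \frac{12901}{20529} + \frac{31702}{\left(-18419\right) \frac{113}{260125}} = \frac{12901}{20529} + \frac{31702}{- \frac{2081347}{260125}} = \frac{12901}{20529} + 31702 \left(- \frac{260125}{2081347}\right) = \frac{12901}{20529} - \frac{8246482750}{2081347} = - \frac{169265192917103}{42727972563}$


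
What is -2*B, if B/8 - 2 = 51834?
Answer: -829376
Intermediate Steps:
B = 414688 (B = 16 + 8*51834 = 16 + 414672 = 414688)
-2*B = -2*414688 = -829376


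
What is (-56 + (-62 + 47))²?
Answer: 5041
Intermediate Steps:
(-56 + (-62 + 47))² = (-56 - 15)² = (-71)² = 5041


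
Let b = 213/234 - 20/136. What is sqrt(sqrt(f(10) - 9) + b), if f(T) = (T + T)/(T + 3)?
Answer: sqrt(335478 + 33813*I*sqrt(1261))/663 ≈ 1.3415 + 1.0181*I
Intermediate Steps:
f(T) = 2*T/(3 + T) (f(T) = (2*T)/(3 + T) = 2*T/(3 + T))
b = 506/663 (b = 213*(1/234) - 20*1/136 = 71/78 - 5/34 = 506/663 ≈ 0.76320)
sqrt(sqrt(f(10) - 9) + b) = sqrt(sqrt(2*10/(3 + 10) - 9) + 506/663) = sqrt(sqrt(2*10/13 - 9) + 506/663) = sqrt(sqrt(2*10*(1/13) - 9) + 506/663) = sqrt(sqrt(20/13 - 9) + 506/663) = sqrt(sqrt(-97/13) + 506/663) = sqrt(I*sqrt(1261)/13 + 506/663) = sqrt(506/663 + I*sqrt(1261)/13)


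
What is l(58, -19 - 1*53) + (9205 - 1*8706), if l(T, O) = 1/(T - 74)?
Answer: 7983/16 ≈ 498.94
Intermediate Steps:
l(T, O) = 1/(-74 + T)
l(58, -19 - 1*53) + (9205 - 1*8706) = 1/(-74 + 58) + (9205 - 1*8706) = 1/(-16) + (9205 - 8706) = -1/16 + 499 = 7983/16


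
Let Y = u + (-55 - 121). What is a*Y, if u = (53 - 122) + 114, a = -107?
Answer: 14017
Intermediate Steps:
u = 45 (u = -69 + 114 = 45)
Y = -131 (Y = 45 + (-55 - 121) = 45 - 176 = -131)
a*Y = -107*(-131) = 14017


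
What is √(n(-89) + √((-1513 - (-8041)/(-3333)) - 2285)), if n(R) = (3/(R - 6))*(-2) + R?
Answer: √(-73690952895 + 13672875*I*√13956483)/28785 ≈ 3.1046 + 9.9285*I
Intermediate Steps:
n(R) = R - 6/(-6 + R) (n(R) = (3/(-6 + R))*(-2) + R = -6/(-6 + R) + R = R - 6/(-6 + R))
√(n(-89) + √((-1513 - (-8041)/(-3333)) - 2285)) = √((-6 + (-89)² - 6*(-89))/(-6 - 89) + √((-1513 - (-8041)/(-3333)) - 2285)) = √((-6 + 7921 + 534)/(-95) + √((-1513 - (-8041)*(-1)/3333) - 2285)) = √(-1/95*8449 + √((-1513 - 1*731/303) - 2285)) = √(-8449/95 + √((-1513 - 731/303) - 2285)) = √(-8449/95 + √(-459170/303 - 2285)) = √(-8449/95 + √(-1151525/303)) = √(-8449/95 + 5*I*√13956483/303)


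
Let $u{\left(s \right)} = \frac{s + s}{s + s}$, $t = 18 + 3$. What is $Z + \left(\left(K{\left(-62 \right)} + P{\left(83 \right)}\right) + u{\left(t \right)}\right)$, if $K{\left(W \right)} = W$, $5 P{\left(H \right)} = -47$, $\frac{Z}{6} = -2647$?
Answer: $- \frac{79762}{5} \approx -15952.0$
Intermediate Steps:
$Z = -15882$ ($Z = 6 \left(-2647\right) = -15882$)
$P{\left(H \right)} = - \frac{47}{5}$ ($P{\left(H \right)} = \frac{1}{5} \left(-47\right) = - \frac{47}{5}$)
$t = 21$
$u{\left(s \right)} = 1$ ($u{\left(s \right)} = \frac{2 s}{2 s} = 2 s \frac{1}{2 s} = 1$)
$Z + \left(\left(K{\left(-62 \right)} + P{\left(83 \right)}\right) + u{\left(t \right)}\right) = -15882 + \left(\left(-62 - \frac{47}{5}\right) + 1\right) = -15882 + \left(- \frac{357}{5} + 1\right) = -15882 - \frac{352}{5} = - \frac{79762}{5}$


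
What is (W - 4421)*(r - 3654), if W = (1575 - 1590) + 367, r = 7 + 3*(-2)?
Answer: 14864057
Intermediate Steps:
r = 1 (r = 7 - 6 = 1)
W = 352 (W = -15 + 367 = 352)
(W - 4421)*(r - 3654) = (352 - 4421)*(1 - 3654) = -4069*(-3653) = 14864057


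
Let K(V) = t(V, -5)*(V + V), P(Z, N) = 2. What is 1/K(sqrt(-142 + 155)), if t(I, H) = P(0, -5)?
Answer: sqrt(13)/52 ≈ 0.069337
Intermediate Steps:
t(I, H) = 2
K(V) = 4*V (K(V) = 2*(V + V) = 2*(2*V) = 4*V)
1/K(sqrt(-142 + 155)) = 1/(4*sqrt(-142 + 155)) = 1/(4*sqrt(13)) = sqrt(13)/52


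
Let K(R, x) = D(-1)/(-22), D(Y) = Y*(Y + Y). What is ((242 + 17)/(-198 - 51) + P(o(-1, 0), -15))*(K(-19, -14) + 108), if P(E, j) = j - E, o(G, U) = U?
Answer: -4740878/2739 ≈ -1730.9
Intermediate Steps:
D(Y) = 2*Y² (D(Y) = Y*(2*Y) = 2*Y²)
K(R, x) = -1/11 (K(R, x) = (2*(-1)²)/(-22) = (2*1)*(-1/22) = 2*(-1/22) = -1/11)
((242 + 17)/(-198 - 51) + P(o(-1, 0), -15))*(K(-19, -14) + 108) = ((242 + 17)/(-198 - 51) + (-15 - 1*0))*(-1/11 + 108) = (259/(-249) + (-15 + 0))*(1187/11) = (259*(-1/249) - 15)*(1187/11) = (-259/249 - 15)*(1187/11) = -3994/249*1187/11 = -4740878/2739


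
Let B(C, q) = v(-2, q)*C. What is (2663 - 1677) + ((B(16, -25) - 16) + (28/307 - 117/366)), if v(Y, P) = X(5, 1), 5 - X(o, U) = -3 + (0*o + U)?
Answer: 40516671/37454 ≈ 1081.8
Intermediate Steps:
X(o, U) = 8 - U (X(o, U) = 5 - (-3 + (0*o + U)) = 5 - (-3 + (0 + U)) = 5 - (-3 + U) = 5 + (3 - U) = 8 - U)
v(Y, P) = 7 (v(Y, P) = 8 - 1*1 = 8 - 1 = 7)
B(C, q) = 7*C
(2663 - 1677) + ((B(16, -25) - 16) + (28/307 - 117/366)) = (2663 - 1677) + ((7*16 - 16) + (28/307 - 117/366)) = 986 + ((112 - 16) + (28*(1/307) - 117*1/366)) = 986 + (96 + (28/307 - 39/122)) = 986 + (96 - 8557/37454) = 986 + 3587027/37454 = 40516671/37454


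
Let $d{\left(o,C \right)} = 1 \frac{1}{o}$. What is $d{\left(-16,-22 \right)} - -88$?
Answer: $\frac{1407}{16} \approx 87.938$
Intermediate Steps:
$d{\left(o,C \right)} = \frac{1}{o}$
$d{\left(-16,-22 \right)} - -88 = \frac{1}{-16} - -88 = - \frac{1}{16} + 88 = \frac{1407}{16}$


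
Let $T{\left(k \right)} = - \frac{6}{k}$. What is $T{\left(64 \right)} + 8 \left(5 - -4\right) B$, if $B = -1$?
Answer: $- \frac{2307}{32} \approx -72.094$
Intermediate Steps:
$T{\left(64 \right)} + 8 \left(5 - -4\right) B = - \frac{6}{64} + 8 \left(5 - -4\right) \left(-1\right) = \left(-6\right) \frac{1}{64} + 8 \left(5 + 4\right) \left(-1\right) = - \frac{3}{32} + 8 \cdot 9 \left(-1\right) = - \frac{3}{32} + 72 \left(-1\right) = - \frac{3}{32} - 72 = - \frac{2307}{32}$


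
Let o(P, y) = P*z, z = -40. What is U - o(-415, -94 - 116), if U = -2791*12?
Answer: -50092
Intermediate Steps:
U = -33492
o(P, y) = -40*P (o(P, y) = P*(-40) = -40*P)
U - o(-415, -94 - 116) = -33492 - (-40)*(-415) = -33492 - 1*16600 = -33492 - 16600 = -50092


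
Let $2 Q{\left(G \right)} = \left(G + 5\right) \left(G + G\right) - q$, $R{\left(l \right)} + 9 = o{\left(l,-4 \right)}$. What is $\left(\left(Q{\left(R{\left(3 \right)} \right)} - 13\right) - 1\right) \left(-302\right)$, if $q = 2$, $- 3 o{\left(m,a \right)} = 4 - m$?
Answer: $- \frac{69158}{9} \approx -7684.2$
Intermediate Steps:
$o{\left(m,a \right)} = - \frac{4}{3} + \frac{m}{3}$ ($o{\left(m,a \right)} = - \frac{4 - m}{3} = - \frac{4}{3} + \frac{m}{3}$)
$R{\left(l \right)} = - \frac{31}{3} + \frac{l}{3}$ ($R{\left(l \right)} = -9 + \left(- \frac{4}{3} + \frac{l}{3}\right) = - \frac{31}{3} + \frac{l}{3}$)
$Q{\left(G \right)} = -1 + G \left(5 + G\right)$ ($Q{\left(G \right)} = \frac{\left(G + 5\right) \left(G + G\right) - 2}{2} = \frac{\left(5 + G\right) 2 G - 2}{2} = \frac{2 G \left(5 + G\right) - 2}{2} = \frac{-2 + 2 G \left(5 + G\right)}{2} = -1 + G \left(5 + G\right)$)
$\left(\left(Q{\left(R{\left(3 \right)} \right)} - 13\right) - 1\right) \left(-302\right) = \left(\left(\left(-1 + \left(- \frac{31}{3} + \frac{1}{3} \cdot 3\right)^{2} + 5 \left(- \frac{31}{3} + \frac{1}{3} \cdot 3\right)\right) - 13\right) - 1\right) \left(-302\right) = \left(\left(\left(-1 + \left(- \frac{31}{3} + 1\right)^{2} + 5 \left(- \frac{31}{3} + 1\right)\right) - 13\right) - 1\right) \left(-302\right) = \left(\left(\left(-1 + \left(- \frac{28}{3}\right)^{2} + 5 \left(- \frac{28}{3}\right)\right) - 13\right) - 1\right) \left(-302\right) = \left(\left(\left(-1 + \frac{784}{9} - \frac{140}{3}\right) - 13\right) - 1\right) \left(-302\right) = \left(\left(\frac{355}{9} - 13\right) - 1\right) \left(-302\right) = \left(\frac{238}{9} - 1\right) \left(-302\right) = \frac{229}{9} \left(-302\right) = - \frac{69158}{9}$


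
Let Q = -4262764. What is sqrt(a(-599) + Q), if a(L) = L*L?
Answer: I*sqrt(3903963) ≈ 1975.8*I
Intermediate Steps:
a(L) = L**2
sqrt(a(-599) + Q) = sqrt((-599)**2 - 4262764) = sqrt(358801 - 4262764) = sqrt(-3903963) = I*sqrt(3903963)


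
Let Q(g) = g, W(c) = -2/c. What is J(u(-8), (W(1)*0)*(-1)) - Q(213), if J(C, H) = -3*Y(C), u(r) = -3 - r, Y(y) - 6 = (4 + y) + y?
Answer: -273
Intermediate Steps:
Y(y) = 10 + 2*y (Y(y) = 6 + ((4 + y) + y) = 6 + (4 + 2*y) = 10 + 2*y)
J(C, H) = -30 - 6*C (J(C, H) = -3*(10 + 2*C) = -30 - 6*C)
J(u(-8), (W(1)*0)*(-1)) - Q(213) = (-30 - 6*(-3 - 1*(-8))) - 1*213 = (-30 - 6*(-3 + 8)) - 213 = (-30 - 6*5) - 213 = (-30 - 30) - 213 = -60 - 213 = -273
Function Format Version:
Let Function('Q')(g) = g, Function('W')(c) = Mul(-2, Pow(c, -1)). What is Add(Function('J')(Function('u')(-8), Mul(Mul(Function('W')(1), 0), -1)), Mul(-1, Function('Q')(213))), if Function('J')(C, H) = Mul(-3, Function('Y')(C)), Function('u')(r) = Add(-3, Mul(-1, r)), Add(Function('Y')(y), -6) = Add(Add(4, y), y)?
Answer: -273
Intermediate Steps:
Function('Y')(y) = Add(10, Mul(2, y)) (Function('Y')(y) = Add(6, Add(Add(4, y), y)) = Add(6, Add(4, Mul(2, y))) = Add(10, Mul(2, y)))
Function('J')(C, H) = Add(-30, Mul(-6, C)) (Function('J')(C, H) = Mul(-3, Add(10, Mul(2, C))) = Add(-30, Mul(-6, C)))
Add(Function('J')(Function('u')(-8), Mul(Mul(Function('W')(1), 0), -1)), Mul(-1, Function('Q')(213))) = Add(Add(-30, Mul(-6, Add(-3, Mul(-1, -8)))), Mul(-1, 213)) = Add(Add(-30, Mul(-6, Add(-3, 8))), -213) = Add(Add(-30, Mul(-6, 5)), -213) = Add(Add(-30, -30), -213) = Add(-60, -213) = -273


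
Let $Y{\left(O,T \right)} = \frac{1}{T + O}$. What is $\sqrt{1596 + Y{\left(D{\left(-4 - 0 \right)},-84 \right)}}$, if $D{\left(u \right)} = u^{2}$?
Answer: $\frac{\sqrt{1844959}}{34} \approx 39.95$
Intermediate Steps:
$Y{\left(O,T \right)} = \frac{1}{O + T}$
$\sqrt{1596 + Y{\left(D{\left(-4 - 0 \right)},-84 \right)}} = \sqrt{1596 + \frac{1}{\left(-4 - 0\right)^{2} - 84}} = \sqrt{1596 + \frac{1}{\left(-4 + 0\right)^{2} - 84}} = \sqrt{1596 + \frac{1}{\left(-4\right)^{2} - 84}} = \sqrt{1596 + \frac{1}{16 - 84}} = \sqrt{1596 + \frac{1}{-68}} = \sqrt{1596 - \frac{1}{68}} = \sqrt{\frac{108527}{68}} = \frac{\sqrt{1844959}}{34}$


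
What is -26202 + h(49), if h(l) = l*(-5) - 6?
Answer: -26453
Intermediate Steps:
h(l) = -6 - 5*l (h(l) = -5*l - 6 = -6 - 5*l)
-26202 + h(49) = -26202 + (-6 - 5*49) = -26202 + (-6 - 245) = -26202 - 251 = -26453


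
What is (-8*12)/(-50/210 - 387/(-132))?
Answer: -88704/2489 ≈ -35.638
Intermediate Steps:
(-8*12)/(-50/210 - 387/(-132)) = -96/(-50*1/210 - 387*(-1/132)) = -96/(-5/21 + 129/44) = -96/2489/924 = -96*924/2489 = -88704/2489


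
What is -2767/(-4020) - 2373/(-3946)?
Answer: 10229021/7931460 ≈ 1.2897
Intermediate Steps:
-2767/(-4020) - 2373/(-3946) = -2767*(-1/4020) - 2373*(-1/3946) = 2767/4020 + 2373/3946 = 10229021/7931460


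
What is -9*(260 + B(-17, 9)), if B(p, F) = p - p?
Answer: -2340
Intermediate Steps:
B(p, F) = 0
-9*(260 + B(-17, 9)) = -9*(260 + 0) = -9*260 = -2340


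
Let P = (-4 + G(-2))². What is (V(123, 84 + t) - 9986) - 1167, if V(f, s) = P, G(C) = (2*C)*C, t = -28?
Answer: -11137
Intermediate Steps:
G(C) = 2*C²
P = 16 (P = (-4 + 2*(-2)²)² = (-4 + 2*4)² = (-4 + 8)² = 4² = 16)
V(f, s) = 16
(V(123, 84 + t) - 9986) - 1167 = (16 - 9986) - 1167 = -9970 - 1167 = -11137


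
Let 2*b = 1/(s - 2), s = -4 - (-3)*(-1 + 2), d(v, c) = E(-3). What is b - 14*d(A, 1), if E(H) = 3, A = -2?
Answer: -253/6 ≈ -42.167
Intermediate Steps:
d(v, c) = 3
s = -1 (s = -4 - (-3) = -4 - 1*(-3) = -4 + 3 = -1)
b = -⅙ (b = 1/(2*(-1 - 2)) = (½)/(-3) = (½)*(-⅓) = -⅙ ≈ -0.16667)
b - 14*d(A, 1) = -⅙ - 14*3 = -⅙ - 42 = -253/6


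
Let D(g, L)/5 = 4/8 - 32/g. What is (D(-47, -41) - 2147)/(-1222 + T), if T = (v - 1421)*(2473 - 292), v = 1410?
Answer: 201263/2370022 ≈ 0.084920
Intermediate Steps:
D(g, L) = 5/2 - 160/g (D(g, L) = 5*(4/8 - 32/g) = 5*(4*(⅛) - 32/g) = 5*(½ - 32/g) = 5/2 - 160/g)
T = -23991 (T = (1410 - 1421)*(2473 - 292) = -11*2181 = -23991)
(D(-47, -41) - 2147)/(-1222 + T) = ((5/2 - 160/(-47)) - 2147)/(-1222 - 23991) = ((5/2 - 160*(-1/47)) - 2147)/(-25213) = ((5/2 + 160/47) - 2147)*(-1/25213) = (555/94 - 2147)*(-1/25213) = -201263/94*(-1/25213) = 201263/2370022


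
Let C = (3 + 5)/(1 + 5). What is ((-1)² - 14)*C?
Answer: -52/3 ≈ -17.333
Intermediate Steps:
C = 4/3 (C = 8/6 = 8*(⅙) = 4/3 ≈ 1.3333)
((-1)² - 14)*C = ((-1)² - 14)*(4/3) = (1 - 14)*(4/3) = -13*4/3 = -52/3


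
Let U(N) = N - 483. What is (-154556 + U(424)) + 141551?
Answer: -13064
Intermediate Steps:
U(N) = -483 + N
(-154556 + U(424)) + 141551 = (-154556 + (-483 + 424)) + 141551 = (-154556 - 59) + 141551 = -154615 + 141551 = -13064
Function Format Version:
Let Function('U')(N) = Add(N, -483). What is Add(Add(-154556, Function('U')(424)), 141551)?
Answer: -13064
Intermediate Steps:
Function('U')(N) = Add(-483, N)
Add(Add(-154556, Function('U')(424)), 141551) = Add(Add(-154556, Add(-483, 424)), 141551) = Add(Add(-154556, -59), 141551) = Add(-154615, 141551) = -13064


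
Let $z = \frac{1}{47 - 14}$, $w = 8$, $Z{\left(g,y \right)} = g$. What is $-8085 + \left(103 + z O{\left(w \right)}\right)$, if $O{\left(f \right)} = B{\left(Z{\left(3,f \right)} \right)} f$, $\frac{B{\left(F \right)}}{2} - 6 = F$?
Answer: $- \frac{87754}{11} \approx -7977.6$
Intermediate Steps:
$B{\left(F \right)} = 12 + 2 F$
$O{\left(f \right)} = 18 f$ ($O{\left(f \right)} = \left(12 + 2 \cdot 3\right) f = \left(12 + 6\right) f = 18 f$)
$z = \frac{1}{33} \approx 0.030303$
$-8085 + \left(103 + z O{\left(w \right)}\right) = -8085 + \left(103 + \frac{18 \cdot 8}{33}\right) = -8085 + \left(103 + \frac{1}{33} \cdot 144\right) = -8085 + \left(103 + \frac{48}{11}\right) = -8085 + \frac{1181}{11} = - \frac{87754}{11}$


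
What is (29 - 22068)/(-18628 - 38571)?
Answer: 22039/57199 ≈ 0.38530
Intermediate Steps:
(29 - 22068)/(-18628 - 38571) = -22039/(-57199) = -22039*(-1/57199) = 22039/57199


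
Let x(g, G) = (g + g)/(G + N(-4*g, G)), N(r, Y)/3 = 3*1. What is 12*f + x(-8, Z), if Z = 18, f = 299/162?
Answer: 194/9 ≈ 21.556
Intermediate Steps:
f = 299/162 (f = 299*(1/162) = 299/162 ≈ 1.8457)
N(r, Y) = 9 (N(r, Y) = 3*(3*1) = 3*3 = 9)
x(g, G) = 2*g/(9 + G) (x(g, G) = (g + g)/(G + 9) = (2*g)/(9 + G) = 2*g/(9 + G))
12*f + x(-8, Z) = 12*(299/162) + 2*(-8)/(9 + 18) = 598/27 + 2*(-8)/27 = 598/27 + 2*(-8)*(1/27) = 598/27 - 16/27 = 194/9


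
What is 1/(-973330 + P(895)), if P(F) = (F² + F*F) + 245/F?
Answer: 179/112540929 ≈ 1.5905e-6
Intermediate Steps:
P(F) = 2*F² + 245/F (P(F) = (F² + F²) + 245/F = 2*F² + 245/F)
1/(-973330 + P(895)) = 1/(-973330 + (245 + 2*895³)/895) = 1/(-973330 + (245 + 2*716917375)/895) = 1/(-973330 + (245 + 1433834750)/895) = 1/(-973330 + (1/895)*1433834995) = 1/(-973330 + 286766999/179) = 1/(112540929/179) = 179/112540929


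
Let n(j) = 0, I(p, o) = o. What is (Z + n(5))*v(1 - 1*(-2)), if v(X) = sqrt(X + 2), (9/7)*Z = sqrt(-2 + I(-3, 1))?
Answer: 7*I*sqrt(5)/9 ≈ 1.7392*I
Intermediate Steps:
Z = 7*I/9 (Z = 7*sqrt(-2 + 1)/9 = 7*sqrt(-1)/9 = 7*I/9 ≈ 0.77778*I)
v(X) = sqrt(2 + X)
(Z + n(5))*v(1 - 1*(-2)) = (7*I/9 + 0)*sqrt(2 + (1 - 1*(-2))) = (7*I/9)*sqrt(2 + (1 + 2)) = (7*I/9)*sqrt(2 + 3) = (7*I/9)*sqrt(5) = 7*I*sqrt(5)/9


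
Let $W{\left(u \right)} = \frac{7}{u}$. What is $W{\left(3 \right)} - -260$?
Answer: $\frac{787}{3} \approx 262.33$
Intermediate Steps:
$W{\left(3 \right)} - -260 = \frac{7}{3} - -260 = 7 \cdot \frac{1}{3} + 260 = \frac{7}{3} + 260 = \frac{787}{3}$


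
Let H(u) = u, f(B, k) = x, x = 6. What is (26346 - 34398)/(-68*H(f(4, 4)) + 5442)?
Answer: -1342/839 ≈ -1.5995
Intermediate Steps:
f(B, k) = 6
(26346 - 34398)/(-68*H(f(4, 4)) + 5442) = (26346 - 34398)/(-68*6 + 5442) = -8052/(-408 + 5442) = -8052/5034 = -8052*1/5034 = -1342/839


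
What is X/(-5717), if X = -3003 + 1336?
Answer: 1667/5717 ≈ 0.29159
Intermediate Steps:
X = -1667
X/(-5717) = -1667/(-5717) = -1667*(-1/5717) = 1667/5717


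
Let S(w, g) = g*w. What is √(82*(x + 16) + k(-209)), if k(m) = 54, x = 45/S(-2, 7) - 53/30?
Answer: 8*√164955/105 ≈ 30.944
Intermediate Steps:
x = -523/105 (x = 45/((7*(-2))) - 53/30 = 45/(-14) - 53*1/30 = 45*(-1/14) - 53/30 = -45/14 - 53/30 = -523/105 ≈ -4.9809)
√(82*(x + 16) + k(-209)) = √(82*(-523/105 + 16) + 54) = √(82*(1157/105) + 54) = √(94874/105 + 54) = √(100544/105) = 8*√164955/105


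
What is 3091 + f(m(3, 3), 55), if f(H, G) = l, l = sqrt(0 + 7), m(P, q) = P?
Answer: 3091 + sqrt(7) ≈ 3093.6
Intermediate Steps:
l = sqrt(7) ≈ 2.6458
f(H, G) = sqrt(7)
3091 + f(m(3, 3), 55) = 3091 + sqrt(7)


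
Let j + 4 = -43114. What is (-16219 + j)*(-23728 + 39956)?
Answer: -962920836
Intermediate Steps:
j = -43118 (j = -4 - 43114 = -43118)
(-16219 + j)*(-23728 + 39956) = (-16219 - 43118)*(-23728 + 39956) = -59337*16228 = -962920836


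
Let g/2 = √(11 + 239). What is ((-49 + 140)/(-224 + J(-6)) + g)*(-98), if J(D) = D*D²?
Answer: 4459/220 - 980*√10 ≈ -3078.8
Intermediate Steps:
J(D) = D³
g = 10*√10 (g = 2*√(11 + 239) = 2*√250 = 2*(5*√10) = 10*√10 ≈ 31.623)
((-49 + 140)/(-224 + J(-6)) + g)*(-98) = ((-49 + 140)/(-224 + (-6)³) + 10*√10)*(-98) = (91/(-224 - 216) + 10*√10)*(-98) = (91/(-440) + 10*√10)*(-98) = (91*(-1/440) + 10*√10)*(-98) = (-91/440 + 10*√10)*(-98) = 4459/220 - 980*√10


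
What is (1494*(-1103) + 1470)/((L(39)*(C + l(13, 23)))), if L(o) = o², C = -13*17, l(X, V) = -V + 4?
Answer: 137201/30420 ≈ 4.5102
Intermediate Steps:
l(X, V) = 4 - V
C = -221
(1494*(-1103) + 1470)/((L(39)*(C + l(13, 23)))) = (1494*(-1103) + 1470)/((39²*(-221 + (4 - 1*23)))) = (-1647882 + 1470)/((1521*(-221 + (4 - 23)))) = -1646412*1/(1521*(-221 - 19)) = -1646412/(1521*(-240)) = -1646412/(-365040) = -1646412*(-1/365040) = 137201/30420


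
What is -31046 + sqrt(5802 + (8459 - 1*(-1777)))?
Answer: -31046 + 27*sqrt(22) ≈ -30919.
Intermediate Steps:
-31046 + sqrt(5802 + (8459 - 1*(-1777))) = -31046 + sqrt(5802 + (8459 + 1777)) = -31046 + sqrt(5802 + 10236) = -31046 + sqrt(16038) = -31046 + 27*sqrt(22)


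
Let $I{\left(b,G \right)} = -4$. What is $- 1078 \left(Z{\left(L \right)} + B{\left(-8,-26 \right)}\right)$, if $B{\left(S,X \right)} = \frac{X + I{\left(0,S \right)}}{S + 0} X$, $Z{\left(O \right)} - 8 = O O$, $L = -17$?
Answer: $-215061$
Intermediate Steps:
$Z{\left(O \right)} = 8 + O^{2}$ ($Z{\left(O \right)} = 8 + O O = 8 + O^{2}$)
$B{\left(S,X \right)} = \frac{X \left(-4 + X\right)}{S}$ ($B{\left(S,X \right)} = \frac{X - 4}{S + 0} X = \frac{-4 + X}{S} X = \frac{X \left(-4 + X\right)}{S}$)
$- 1078 \left(Z{\left(L \right)} + B{\left(-8,-26 \right)}\right) = - 1078 \left(\left(8 + \left(-17\right)^{2}\right) - \frac{26 \left(-4 - 26\right)}{-8}\right) = - 1078 \left(\left(8 + 289\right) - \left(- \frac{13}{4}\right) \left(-30\right)\right) = - 1078 \left(297 - \frac{195}{2}\right) = \left(-1078\right) \frac{399}{2} = -215061$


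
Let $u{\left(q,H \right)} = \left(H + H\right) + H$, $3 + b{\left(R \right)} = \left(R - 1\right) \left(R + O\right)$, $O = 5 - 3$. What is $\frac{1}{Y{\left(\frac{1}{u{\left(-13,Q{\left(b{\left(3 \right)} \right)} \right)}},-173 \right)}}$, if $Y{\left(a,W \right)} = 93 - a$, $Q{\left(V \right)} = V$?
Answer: $\frac{21}{1952} \approx 0.010758$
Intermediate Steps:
$O = 2$
$b{\left(R \right)} = -3 + \left(-1 + R\right) \left(2 + R\right)$ ($b{\left(R \right)} = -3 + \left(R - 1\right) \left(R + 2\right) = -3 + \left(-1 + R\right) \left(2 + R\right)$)
$u{\left(q,H \right)} = 3 H$ ($u{\left(q,H \right)} = 2 H + H = 3 H$)
$\frac{1}{Y{\left(\frac{1}{u{\left(-13,Q{\left(b{\left(3 \right)} \right)} \right)}},-173 \right)}} = \frac{1}{93 - \frac{1}{3 \left(-5 + 3 + 3^{2}\right)}} = \frac{1}{93 - \frac{1}{3 \left(-5 + 3 + 9\right)}} = \frac{1}{93 - \frac{1}{3 \cdot 7}} = \frac{1}{93 - \frac{1}{21}} = \frac{1}{\frac{1952}{21}} = \frac{21}{1952}$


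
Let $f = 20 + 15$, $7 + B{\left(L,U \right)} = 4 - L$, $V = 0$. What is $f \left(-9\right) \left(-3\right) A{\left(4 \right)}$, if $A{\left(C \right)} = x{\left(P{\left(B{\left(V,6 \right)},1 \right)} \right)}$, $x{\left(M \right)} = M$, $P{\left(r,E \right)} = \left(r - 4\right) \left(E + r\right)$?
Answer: $13230$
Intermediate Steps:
$B{\left(L,U \right)} = -3 - L$ ($B{\left(L,U \right)} = -7 - \left(-4 + L\right) = -3 - L$)
$P{\left(r,E \right)} = \left(-4 + r\right) \left(E + r\right)$
$f = 35$
$A{\left(C \right)} = 14$ ($A{\left(C \right)} = \left(-3 - 0\right)^{2} - 4 - 4 \left(-3 - 0\right) + 1 \left(-3 - 0\right) = \left(-3 + 0\right)^{2} - 4 - 4 \left(-3 + 0\right) + 1 \left(-3 + 0\right) = \left(-3\right)^{2} - 4 - -12 + 1 \left(-3\right) = 9 - 4 + 12 - 3 = 14$)
$f \left(-9\right) \left(-3\right) A{\left(4 \right)} = 35 \left(-9\right) \left(-3\right) 14 = 35 \cdot 27 \cdot 14 = 35 \cdot 378 = 13230$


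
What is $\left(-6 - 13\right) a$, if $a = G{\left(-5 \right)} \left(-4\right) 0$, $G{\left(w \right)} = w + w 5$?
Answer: $0$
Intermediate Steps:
$G{\left(w \right)} = 6 w$ ($G{\left(w \right)} = w + 5 w = 6 w$)
$a = 0$ ($a = 6 \left(-5\right) \left(-4\right) 0 = \left(-30\right) \left(-4\right) 0 = 120 \cdot 0 = 0$)
$\left(-6 - 13\right) a = \left(-6 - 13\right) 0 = \left(-19\right) 0 = 0$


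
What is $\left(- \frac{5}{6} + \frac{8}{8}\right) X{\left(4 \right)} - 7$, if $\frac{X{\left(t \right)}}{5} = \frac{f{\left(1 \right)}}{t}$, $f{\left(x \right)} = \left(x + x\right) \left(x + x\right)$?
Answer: $- \frac{37}{6} \approx -6.1667$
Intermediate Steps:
$f{\left(x \right)} = 4 x^{2}$ ($f{\left(x \right)} = 2 x 2 x = 4 x^{2}$)
$X{\left(t \right)} = \frac{20}{t}$ ($X{\left(t \right)} = 5 \frac{4 \cdot 1^{2}}{t} = 5 \frac{4 \cdot 1}{t} = 5 \frac{4}{t} = \frac{20}{t}$)
$\left(- \frac{5}{6} + \frac{8}{8}\right) X{\left(4 \right)} - 7 = \left(- \frac{5}{6} + \frac{8}{8}\right) \frac{20}{4} - 7 = \left(\left(-5\right) \frac{1}{6} + 8 \cdot \frac{1}{8}\right) 20 \cdot \frac{1}{4} - 7 = \left(- \frac{5}{6} + 1\right) 5 - 7 = \frac{1}{6} \cdot 5 - 7 = \frac{5}{6} - 7 = - \frac{37}{6}$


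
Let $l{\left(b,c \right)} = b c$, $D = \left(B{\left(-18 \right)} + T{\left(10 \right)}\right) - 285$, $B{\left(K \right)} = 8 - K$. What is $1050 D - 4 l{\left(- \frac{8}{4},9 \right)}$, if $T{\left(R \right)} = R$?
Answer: $-261378$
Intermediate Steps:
$D = -249$ ($D = \left(\left(8 - -18\right) + 10\right) - 285 = \left(\left(8 + 18\right) + 10\right) - 285 = \left(26 + 10\right) - 285 = 36 - 285 = -249$)
$1050 D - 4 l{\left(- \frac{8}{4},9 \right)} = 1050 \left(-249\right) - 4 - \frac{8}{4} \cdot 9 = -261450 - 4 \left(-8\right) \frac{1}{4} \cdot 9 = -261450 - 4 \left(\left(-2\right) 9\right) = -261450 - -72 = -261450 + 72 = -261378$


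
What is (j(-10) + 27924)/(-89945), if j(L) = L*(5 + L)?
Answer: -27974/89945 ≈ -0.31101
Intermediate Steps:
(j(-10) + 27924)/(-89945) = (-10*(5 - 10) + 27924)/(-89945) = (-10*(-5) + 27924)*(-1/89945) = (50 + 27924)*(-1/89945) = 27974*(-1/89945) = -27974/89945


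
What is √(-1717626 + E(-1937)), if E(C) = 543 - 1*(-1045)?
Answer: I*√1716038 ≈ 1310.0*I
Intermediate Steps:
E(C) = 1588 (E(C) = 543 + 1045 = 1588)
√(-1717626 + E(-1937)) = √(-1717626 + 1588) = √(-1716038) = I*√1716038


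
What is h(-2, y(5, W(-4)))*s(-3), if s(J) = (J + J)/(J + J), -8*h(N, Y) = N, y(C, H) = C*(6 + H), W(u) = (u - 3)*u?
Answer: ¼ ≈ 0.25000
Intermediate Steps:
W(u) = u*(-3 + u) (W(u) = (-3 + u)*u = u*(-3 + u))
h(N, Y) = -N/8
s(J) = 1 (s(J) = (2*J)/((2*J)) = (2*J)*(1/(2*J)) = 1)
h(-2, y(5, W(-4)))*s(-3) = -⅛*(-2)*1 = (¼)*1 = ¼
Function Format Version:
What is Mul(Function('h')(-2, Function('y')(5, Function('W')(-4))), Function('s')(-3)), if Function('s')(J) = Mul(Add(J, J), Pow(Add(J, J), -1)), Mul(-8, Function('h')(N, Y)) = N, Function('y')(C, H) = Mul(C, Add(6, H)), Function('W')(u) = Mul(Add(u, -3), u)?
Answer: Rational(1, 4) ≈ 0.25000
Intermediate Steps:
Function('W')(u) = Mul(u, Add(-3, u)) (Function('W')(u) = Mul(Add(-3, u), u) = Mul(u, Add(-3, u)))
Function('h')(N, Y) = Mul(Rational(-1, 8), N)
Function('s')(J) = 1 (Function('s')(J) = Mul(Mul(2, J), Pow(Mul(2, J), -1)) = Mul(Mul(2, J), Mul(Rational(1, 2), Pow(J, -1))) = 1)
Mul(Function('h')(-2, Function('y')(5, Function('W')(-4))), Function('s')(-3)) = Mul(Mul(Rational(-1, 8), -2), 1) = Mul(Rational(1, 4), 1) = Rational(1, 4)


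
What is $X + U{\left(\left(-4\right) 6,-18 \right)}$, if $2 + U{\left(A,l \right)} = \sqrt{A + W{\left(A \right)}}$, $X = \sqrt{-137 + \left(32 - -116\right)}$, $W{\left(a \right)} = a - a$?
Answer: $-2 + \sqrt{11} + 2 i \sqrt{6} \approx 1.3166 + 4.899 i$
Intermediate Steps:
$W{\left(a \right)} = 0$
$X = \sqrt{11}$ ($X = \sqrt{-137 + \left(32 + 116\right)} = \sqrt{-137 + 148} = \sqrt{11} \approx 3.3166$)
$U{\left(A,l \right)} = -2 + \sqrt{A}$ ($U{\left(A,l \right)} = -2 + \sqrt{A + 0} = -2 + \sqrt{A}$)
$X + U{\left(\left(-4\right) 6,-18 \right)} = \sqrt{11} - \left(2 - \sqrt{\left(-4\right) 6}\right) = \sqrt{11} - \left(2 - \sqrt{-24}\right) = \sqrt{11} - \left(2 - 2 i \sqrt{6}\right) = -2 + \sqrt{11} + 2 i \sqrt{6}$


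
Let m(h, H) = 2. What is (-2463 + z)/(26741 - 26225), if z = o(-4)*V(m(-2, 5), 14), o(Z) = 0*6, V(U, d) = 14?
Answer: -821/172 ≈ -4.7733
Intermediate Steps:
o(Z) = 0
z = 0 (z = 0*14 = 0)
(-2463 + z)/(26741 - 26225) = (-2463 + 0)/(26741 - 26225) = -2463/516 = -2463*1/516 = -821/172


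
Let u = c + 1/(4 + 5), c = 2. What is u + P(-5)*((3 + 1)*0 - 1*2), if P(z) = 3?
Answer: -35/9 ≈ -3.8889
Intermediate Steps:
u = 19/9 (u = 2 + 1/(4 + 5) = 2 + 1/9 = 19/9 ≈ 2.1111)
u + P(-5)*((3 + 1)*0 - 1*2) = 19/9 + 3*((3 + 1)*0 - 1*2) = 19/9 + 3*(4*0 - 2) = 19/9 + 3*(0 - 2) = 19/9 + 3*(-2) = 19/9 - 6 = -35/9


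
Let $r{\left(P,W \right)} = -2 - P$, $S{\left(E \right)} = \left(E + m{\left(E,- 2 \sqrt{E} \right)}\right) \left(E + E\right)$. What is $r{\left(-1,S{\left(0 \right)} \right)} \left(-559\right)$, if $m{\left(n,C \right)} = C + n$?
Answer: $559$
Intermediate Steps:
$S{\left(E \right)} = 2 E \left(- 2 \sqrt{E} + 2 E\right)$ ($S{\left(E \right)} = \left(E - \left(- E + 2 \sqrt{E}\right)\right) \left(E + E\right) = \left(E - \left(- E + 2 \sqrt{E}\right)\right) 2 E = \left(- 2 \sqrt{E} + 2 E\right) 2 E = 2 E \left(- 2 \sqrt{E} + 2 E\right)$)
$r{\left(-1,S{\left(0 \right)} \right)} \left(-559\right) = \left(-2 - -1\right) \left(-559\right) = \left(-2 + 1\right) \left(-559\right) = \left(-1\right) \left(-559\right) = 559$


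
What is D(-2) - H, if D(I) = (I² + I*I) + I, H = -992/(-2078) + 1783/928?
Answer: 3472327/964192 ≈ 3.6013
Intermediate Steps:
H = 2312825/964192 (H = -992*(-1/2078) + 1783*(1/928) = 496/1039 + 1783/928 = 2312825/964192 ≈ 2.3987)
D(I) = I + 2*I² (D(I) = (I² + I²) + I = 2*I² + I = I + 2*I²)
D(-2) - H = -2*(1 + 2*(-2)) - 1*2312825/964192 = -2*(1 - 4) - 2312825/964192 = -2*(-3) - 2312825/964192 = 6 - 2312825/964192 = 3472327/964192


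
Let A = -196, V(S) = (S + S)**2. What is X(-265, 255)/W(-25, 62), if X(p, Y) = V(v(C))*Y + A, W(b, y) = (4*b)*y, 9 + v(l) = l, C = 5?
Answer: -4031/1550 ≈ -2.6006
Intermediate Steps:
v(l) = -9 + l
V(S) = 4*S**2 (V(S) = (2*S)**2 = 4*S**2)
W(b, y) = 4*b*y
X(p, Y) = -196 + 64*Y (X(p, Y) = (4*(-9 + 5)**2)*Y - 196 = (4*(-4)**2)*Y - 196 = (4*16)*Y - 196 = 64*Y - 196 = -196 + 64*Y)
X(-265, 255)/W(-25, 62) = (-196 + 64*255)/((4*(-25)*62)) = (-196 + 16320)/(-6200) = 16124*(-1/6200) = -4031/1550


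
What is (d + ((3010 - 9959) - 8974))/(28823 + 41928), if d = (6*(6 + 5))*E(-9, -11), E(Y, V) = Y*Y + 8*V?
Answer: -16385/70751 ≈ -0.23159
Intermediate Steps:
E(Y, V) = Y² + 8*V
d = -462 (d = (6*(6 + 5))*((-9)² + 8*(-11)) = (6*11)*(81 - 88) = 66*(-7) = -462)
(d + ((3010 - 9959) - 8974))/(28823 + 41928) = (-462 + ((3010 - 9959) - 8974))/(28823 + 41928) = (-462 + (-6949 - 8974))/70751 = (-462 - 15923)*(1/70751) = -16385*1/70751 = -16385/70751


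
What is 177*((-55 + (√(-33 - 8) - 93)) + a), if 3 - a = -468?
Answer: 57171 + 177*I*√41 ≈ 57171.0 + 1133.4*I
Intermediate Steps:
a = 471 (a = 3 - 1*(-468) = 3 + 468 = 471)
177*((-55 + (√(-33 - 8) - 93)) + a) = 177*((-55 + (√(-33 - 8) - 93)) + 471) = 177*((-55 + (√(-41) - 93)) + 471) = 177*((-55 + (I*√41 - 93)) + 471) = 177*((-55 + (-93 + I*√41)) + 471) = 177*((-148 + I*√41) + 471) = 177*(323 + I*√41) = 57171 + 177*I*√41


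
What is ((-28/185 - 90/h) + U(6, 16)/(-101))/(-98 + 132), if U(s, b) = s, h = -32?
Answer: 777817/10164640 ≈ 0.076522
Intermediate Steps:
((-28/185 - 90/h) + U(6, 16)/(-101))/(-98 + 132) = ((-28/185 - 90/(-32)) + 6/(-101))/(-98 + 132) = ((-28*1/185 - 90*(-1/32)) + 6*(-1/101))/34 = ((-28/185 + 45/16) - 6/101)*(1/34) = (7877/2960 - 6/101)*(1/34) = (777817/298960)*(1/34) = 777817/10164640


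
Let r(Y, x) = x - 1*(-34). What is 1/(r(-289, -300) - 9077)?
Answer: -1/9343 ≈ -0.00010703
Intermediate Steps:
r(Y, x) = 34 + x (r(Y, x) = x + 34 = 34 + x)
1/(r(-289, -300) - 9077) = 1/((34 - 300) - 9077) = 1/(-266 - 9077) = 1/(-9343) = -1/9343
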